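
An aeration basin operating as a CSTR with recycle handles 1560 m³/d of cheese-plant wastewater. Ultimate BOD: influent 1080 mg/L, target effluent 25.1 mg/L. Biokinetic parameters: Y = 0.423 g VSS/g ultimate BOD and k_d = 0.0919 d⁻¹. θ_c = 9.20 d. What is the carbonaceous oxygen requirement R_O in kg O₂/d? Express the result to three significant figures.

R_O ≈ 1110 kg O₂/d

Observed yield with endogenous decay: Y_obs = Y / (1 + k_d·θ_c) = 0.423 / (1 + 0.0919 × 9.20) = 0.423 / 1.845 = 0.2292 g VSS/g ultimate BOD.
Q·(S₀ − S) = 1560 × (1080 − 25.1) × 10⁻³ = 1646 kg/d removed.
Net sludge production P_X = 0.2292 × 1646 = 377.2 kg VSS/d.
Carbonaceous O₂ demand = substrate oxidised − cell-mass equivalent = 1646 − 1.42 × 377.2 = 1110 kg O₂/d.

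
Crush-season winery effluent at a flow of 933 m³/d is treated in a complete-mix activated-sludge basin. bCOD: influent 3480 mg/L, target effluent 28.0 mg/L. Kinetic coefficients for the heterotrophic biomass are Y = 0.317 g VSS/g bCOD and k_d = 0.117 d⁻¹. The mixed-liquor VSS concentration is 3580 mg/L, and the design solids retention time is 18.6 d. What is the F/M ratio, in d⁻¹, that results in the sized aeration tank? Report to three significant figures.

Steady-state biomass mass balance: V·X·(1 + k_d·θ_c) = Y·Q·(S₀ − S)·θ_c, so V = 0.317 × 933 × (3480 − 28.0) × 18.6 / [3580 × (1 + 0.117 × 18.6)] = 1.9×10^7 / 11371 = 1670 m³.
F/M = Q·S₀ / (V·X) = 933 × 3480 / (1670 × 3580) = 0.5431 g bCOD·(g VSS·d)⁻¹.

F/M ≈ 0.543 d⁻¹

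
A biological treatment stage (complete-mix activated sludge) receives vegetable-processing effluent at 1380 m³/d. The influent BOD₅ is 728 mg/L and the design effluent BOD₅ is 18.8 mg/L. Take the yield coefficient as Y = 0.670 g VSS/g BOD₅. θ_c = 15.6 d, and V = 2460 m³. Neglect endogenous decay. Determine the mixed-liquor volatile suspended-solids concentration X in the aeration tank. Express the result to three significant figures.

From V·X = Y·Q·(S₀ − S)·θ_c (decay neglected): X = 0.670 × 1380 × (728 − 18.8) × 15.6 / 2460 = 4158 mg/L.

X ≈ 4160 mg/L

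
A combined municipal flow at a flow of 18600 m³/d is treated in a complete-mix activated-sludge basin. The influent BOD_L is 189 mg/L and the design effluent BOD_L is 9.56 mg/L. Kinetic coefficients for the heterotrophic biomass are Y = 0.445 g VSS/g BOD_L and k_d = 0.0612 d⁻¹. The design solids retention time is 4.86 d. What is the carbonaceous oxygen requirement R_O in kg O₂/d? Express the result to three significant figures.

R_O ≈ 1710 kg O₂/d

Y_obs = Y / (1 + k_d θ_c) = 0.445 / (1 + 0.0612 × 4.86) = 0.445 / 1.297 = 0.3430.
Substrate removed = Q·(S₀ − S) = 18600 m³/d × (189 − 9.56) g/m³ = 3.34×10^6 g/d = 3338 kg/d.
Net sludge production P_X = 0.3430 × 3338 = 1145 kg VSS/d.
R_O = Q·ΔS − 1.42 P_X = 3338 − 1626 = 1712 kg O₂/d.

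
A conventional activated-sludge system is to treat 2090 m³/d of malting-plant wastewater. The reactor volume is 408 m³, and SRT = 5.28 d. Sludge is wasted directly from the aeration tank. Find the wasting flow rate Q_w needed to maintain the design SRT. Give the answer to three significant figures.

Q_w ≈ 77.3 m³/d

Wasting from the aeration tank: Q_w = V / θ_c = 408.0 / 5.28 = 77.27 m³/d.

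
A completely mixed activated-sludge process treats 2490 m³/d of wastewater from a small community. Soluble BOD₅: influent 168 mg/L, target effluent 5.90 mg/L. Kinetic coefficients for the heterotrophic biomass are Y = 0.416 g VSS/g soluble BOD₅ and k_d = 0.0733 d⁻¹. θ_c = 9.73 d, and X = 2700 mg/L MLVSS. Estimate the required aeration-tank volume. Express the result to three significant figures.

V ≈ 353 m³

From the SRT design equation V = Y Q (S₀−S) θ_c / [X (1 + k_d θ_c)] = 0.416 × 2490 × (168 − 5.90) × 9.73 / [2700 × (1 + 0.0733 × 9.73)] = 1.63×10^6 / 4626 = 353.2 m³.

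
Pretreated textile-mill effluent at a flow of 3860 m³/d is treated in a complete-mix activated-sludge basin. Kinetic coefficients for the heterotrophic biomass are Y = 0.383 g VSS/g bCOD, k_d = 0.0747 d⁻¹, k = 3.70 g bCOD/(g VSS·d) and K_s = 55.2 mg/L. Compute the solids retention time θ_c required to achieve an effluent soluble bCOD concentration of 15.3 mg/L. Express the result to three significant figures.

From 1/θ_c = Y·k·S/(K_s + S) − k_d: Y·k·S/(K_s+S) = 0.383 × 3.70 × 15.3 / (55.2 + 15.3) = 0.3075 d⁻¹.
Then 1/θ_c = μ − k_d = 0.3075 − 0.0747 = 0.2328 d⁻¹, giving θ_c = 4.295 d.

θ_c ≈ 4.29 d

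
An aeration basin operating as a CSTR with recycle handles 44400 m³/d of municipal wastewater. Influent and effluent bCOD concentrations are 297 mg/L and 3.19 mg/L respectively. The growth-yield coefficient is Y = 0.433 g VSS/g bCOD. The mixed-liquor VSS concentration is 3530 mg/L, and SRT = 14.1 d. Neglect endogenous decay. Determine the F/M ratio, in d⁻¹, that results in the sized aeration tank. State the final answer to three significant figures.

F/M ≈ 0.166 d⁻¹

Biomass mass balance (decay neglected): V·X = Y·Q·(S₀ − S)·θ_c, so V = 0.433 × 44400 × (297 − 3.19) × 14.1 / 3530 = 22562 m³.
Food-to-microorganism ratio F/M = Q S₀ / (V X) = 44400 × 297 / (22562 × 3530) = 0.1656 d⁻¹.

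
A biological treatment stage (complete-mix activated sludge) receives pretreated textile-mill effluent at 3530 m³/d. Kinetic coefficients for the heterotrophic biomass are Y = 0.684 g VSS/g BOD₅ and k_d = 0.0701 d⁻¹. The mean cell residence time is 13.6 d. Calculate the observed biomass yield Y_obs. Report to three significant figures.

Y_obs = Y / (1 + k_d θ_c) = 0.684 / (1 + 0.0701 × 13.6) = 0.684 / 1.953 = 0.3502.

Y_obs ≈ 0.350 g VSS/g BOD₅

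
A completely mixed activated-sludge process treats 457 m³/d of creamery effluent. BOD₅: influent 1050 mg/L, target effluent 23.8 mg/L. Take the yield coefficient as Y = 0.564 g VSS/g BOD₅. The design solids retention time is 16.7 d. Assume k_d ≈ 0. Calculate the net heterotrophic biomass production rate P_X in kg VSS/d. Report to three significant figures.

With endogenous decay neglected, the observed yield equals the true yield: Y_obs = Y = 0.564 g VSS/g BOD₅.
Mass of BOD₅ removed per day: Q(S₀ − S) = 457 × 1026 g/m³ = 469.0 kg/d.
Biomass produced: P_X = Y_obs·Q·ΔS = 0.5640 × 469.0 ≈ 264.5 kg VSS/d.

P_X ≈ 265 kg VSS/d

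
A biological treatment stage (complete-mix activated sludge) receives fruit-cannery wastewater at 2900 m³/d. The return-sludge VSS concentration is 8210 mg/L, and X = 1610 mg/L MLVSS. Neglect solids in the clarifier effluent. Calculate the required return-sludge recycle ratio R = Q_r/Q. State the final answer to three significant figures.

Solids balance on the clarifier gives (1+R)X = R·X_r, so R = X/(X_r − X) = 1610 / (8210 − 1610) = 0.2439.

R ≈ 0.244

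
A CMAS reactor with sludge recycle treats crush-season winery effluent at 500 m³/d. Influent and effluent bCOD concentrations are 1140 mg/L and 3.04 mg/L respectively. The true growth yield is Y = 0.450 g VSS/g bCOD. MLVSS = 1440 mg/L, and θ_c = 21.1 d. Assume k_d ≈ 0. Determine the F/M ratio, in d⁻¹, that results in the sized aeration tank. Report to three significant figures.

V·X = Y·Q·ΔS·θ_c gives V = 0.450 × 500 × (1140 − 3.04) × 21.1 / 1440 = 3748 m³.
Food-to-microorganism ratio F/M = Q S₀ / (V X) = 500 × 1140 / (3748 × 1440) = 0.1056 d⁻¹.

F/M ≈ 0.106 d⁻¹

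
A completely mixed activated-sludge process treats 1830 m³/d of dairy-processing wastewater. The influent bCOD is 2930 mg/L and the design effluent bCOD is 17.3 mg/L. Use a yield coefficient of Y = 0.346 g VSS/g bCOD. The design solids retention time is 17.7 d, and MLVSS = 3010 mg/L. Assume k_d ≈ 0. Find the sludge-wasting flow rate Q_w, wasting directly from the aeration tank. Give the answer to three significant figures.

With k_d = 0 the design equation reduces to V = Y Q (S₀−S) θ_c / X = 0.346 × 1830 × (2930 − 17.3) × 17.7 / 3010 = 10845 m³.
With mixed-liquor wasting, θ_c = V/Q_w, so Q_w = V/θ_c = 10845/17.7 = 612.7 m³/d.

Q_w ≈ 613 m³/d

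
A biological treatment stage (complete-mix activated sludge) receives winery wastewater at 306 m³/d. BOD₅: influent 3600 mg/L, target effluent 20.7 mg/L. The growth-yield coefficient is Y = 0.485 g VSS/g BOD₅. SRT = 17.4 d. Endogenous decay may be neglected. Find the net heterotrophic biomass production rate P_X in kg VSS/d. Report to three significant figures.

No decay correction is needed, so Y_obs = Y = 0.485.
Mass of BOD₅ removed per day: Q(S₀ − S) = 306 × 3579 g/m³ = 1095 kg/d.
So the net sludge growth is P_X = 0.4850 × 1095 = 531.2 kg VSS/d.

P_X ≈ 531 kg VSS/d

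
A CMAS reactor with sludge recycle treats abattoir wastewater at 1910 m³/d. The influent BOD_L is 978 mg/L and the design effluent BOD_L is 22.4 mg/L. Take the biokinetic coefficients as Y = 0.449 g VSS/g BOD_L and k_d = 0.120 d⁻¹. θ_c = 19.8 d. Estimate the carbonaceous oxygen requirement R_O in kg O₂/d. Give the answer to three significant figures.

R_O ≈ 1480 kg O₂/d

Correct the yield for decay: Y_obs = Y/(1 + k_d θ_c) = 0.449 / (1 + 0.120 × 19.8) = 0.449 / 3.376 = 0.1330.
Substrate removed = Q·(S₀ − S) = 1910 m³/d × (978 − 22.4) g/m³ = 1.83×10^6 g/d = 1825 kg/d.
P_X = Y_obs·Q·(S₀ − S) = 0.1330 × 1825 = 242.7 kg VSS/d.
R_O = Q·(S₀ − S) − 1.42·P_X = 1825 − 1.42 × 242.7 = 1480 kg O₂/d.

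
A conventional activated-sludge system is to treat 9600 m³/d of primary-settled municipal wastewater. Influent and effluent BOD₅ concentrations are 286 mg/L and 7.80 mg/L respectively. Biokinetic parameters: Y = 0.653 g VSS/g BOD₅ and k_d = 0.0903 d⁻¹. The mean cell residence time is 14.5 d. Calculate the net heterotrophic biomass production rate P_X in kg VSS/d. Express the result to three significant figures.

The observed yield is Y_obs = Y/(1 + k_d·θ_c) = 0.653 / (1 + 0.0903 × 14.5) = 0.653 / 2.309 = 0.2828 g VSS per g BOD₅ removed.
Q·(S₀ − S) = 9600 × (286 − 7.80) × 10⁻³ = 2671 kg/d removed.
Net biomass production P_X = Y_obs × Q·(S₀ − S) = 0.2828 × 2671 = 755.2 kg VSS/d.

P_X ≈ 755 kg VSS/d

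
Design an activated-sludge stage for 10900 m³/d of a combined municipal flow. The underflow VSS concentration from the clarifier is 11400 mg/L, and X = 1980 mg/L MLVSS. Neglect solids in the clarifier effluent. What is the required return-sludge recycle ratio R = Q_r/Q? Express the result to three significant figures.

R ≈ 0.210

Solids balance on the clarifier gives (1+R)X = R·X_r, so R = X/(X_r − X) = 1980 / (11400 − 1980) = 0.2102.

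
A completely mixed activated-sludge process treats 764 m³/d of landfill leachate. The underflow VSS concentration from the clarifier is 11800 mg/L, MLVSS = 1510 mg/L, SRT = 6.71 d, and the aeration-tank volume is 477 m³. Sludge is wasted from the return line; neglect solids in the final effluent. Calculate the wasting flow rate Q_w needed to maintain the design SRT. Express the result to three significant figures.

Q_w ≈ 9.10 m³/d

θ_c = V·X/(Q_w·X_r) when wasting from the recycle, so Q_w = V·X/(θ_c·X_r) = 477.0 × 1510 / (6.71 × 11800) = 9.097 m³/d.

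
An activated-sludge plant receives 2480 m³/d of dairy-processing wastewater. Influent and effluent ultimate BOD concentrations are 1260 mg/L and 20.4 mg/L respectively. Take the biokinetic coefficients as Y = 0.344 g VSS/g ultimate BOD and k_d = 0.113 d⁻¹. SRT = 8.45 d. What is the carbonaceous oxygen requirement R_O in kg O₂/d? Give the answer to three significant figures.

R_O ≈ 2310 kg O₂/d

Y_obs = Y / (1 + k_d θ_c) = 0.344 / (1 + 0.113 × 8.45) = 0.344 / 1.955 = 0.1760.
Mass of ultimate BOD removed per day: Q(S₀ − S) = 2480 × 1240 g/m³ = 3074 kg/d.
P_X = Y_obs·Q·(S₀ − S) = 0.1760 × 3074 = 541.0 kg VSS/d.
R_O = Q·ΔS − 1.42 P_X = 3074 − 768.2 = 2306 kg O₂/d.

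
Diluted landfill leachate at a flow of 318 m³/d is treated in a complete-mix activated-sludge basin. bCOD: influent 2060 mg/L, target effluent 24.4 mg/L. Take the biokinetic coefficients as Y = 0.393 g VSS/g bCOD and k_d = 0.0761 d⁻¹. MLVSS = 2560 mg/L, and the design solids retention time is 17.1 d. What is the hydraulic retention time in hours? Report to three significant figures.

From the SRT design equation V = Y Q (S₀−S) θ_c / [X (1 + k_d θ_c)] = 0.393 × 318 × (2060 − 24.4) × 17.1 / [2560 × (1 + 0.0761 × 17.1)] = 4.35×10^6 / 5891 = 738.4 m³.
Hydraulic retention time τ = V/Q = 738.4 / 318 = 2.322 d = 55.73 h.

τ ≈ 55.7 h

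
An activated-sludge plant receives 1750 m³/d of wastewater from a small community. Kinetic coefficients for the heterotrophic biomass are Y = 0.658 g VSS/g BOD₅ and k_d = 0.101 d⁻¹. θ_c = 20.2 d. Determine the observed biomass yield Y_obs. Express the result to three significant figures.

Observed yield with endogenous decay: Y_obs = Y / (1 + k_d·θ_c) = 0.658 / (1 + 0.101 × 20.2) = 0.658 / 3.040 = 0.2164 g VSS/g BOD₅.

Y_obs ≈ 0.216 g VSS/g BOD₅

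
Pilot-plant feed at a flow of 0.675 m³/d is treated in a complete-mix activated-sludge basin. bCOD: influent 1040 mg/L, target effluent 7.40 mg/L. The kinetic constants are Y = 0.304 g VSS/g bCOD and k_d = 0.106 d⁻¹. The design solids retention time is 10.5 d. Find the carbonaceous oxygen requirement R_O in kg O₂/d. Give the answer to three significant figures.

Correct the yield for decay: Y_obs = Y/(1 + k_d θ_c) = 0.304 / (1 + 0.106 × 10.5) = 0.304 / 2.113 = 0.1439.
Q·(S₀ − S) = 0.675 × (1040 − 7.40) × 10⁻³ = 0.6970 kg/d removed.
Net sludge production P_X = 0.1439 × 0.6970 = 0.1003 kg VSS/d.
R_O = Q·ΔS − 1.42 P_X = 0.6970 − 0.1424 = 0.5546 kg O₂/d.

R_O ≈ 0.555 kg O₂/d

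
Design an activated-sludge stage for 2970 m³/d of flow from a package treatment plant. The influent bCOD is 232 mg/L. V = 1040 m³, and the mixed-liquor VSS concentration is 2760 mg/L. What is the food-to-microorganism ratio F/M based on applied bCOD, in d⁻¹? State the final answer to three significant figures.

F/M ≈ 0.240 d⁻¹

F/M = applied load / biomass = Q·S₀/(V·X) = 2970 × 232 / (1040 × 2760) = 0.2401 d⁻¹.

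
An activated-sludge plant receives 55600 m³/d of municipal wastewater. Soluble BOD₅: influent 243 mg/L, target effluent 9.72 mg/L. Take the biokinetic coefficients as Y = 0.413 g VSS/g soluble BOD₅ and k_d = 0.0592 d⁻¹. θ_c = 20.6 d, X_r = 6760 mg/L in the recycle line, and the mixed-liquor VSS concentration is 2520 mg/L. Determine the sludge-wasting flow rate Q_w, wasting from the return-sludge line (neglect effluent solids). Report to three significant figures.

Q_w ≈ 357 m³/d

Rearranging the biomass balance for a CMAS with decay, V = Y·Q·ΔS·θ_c / [X·(1+k_d θ_c)] = 0.413 × 55600 × (243 − 9.72) × 20.6 / [2520 × (1 + 0.0592 × 20.6)] = 1.1×10^8 / 5593 = 19729 m³.
Q_w = (V·X)/(θ_c X_r) = 19729 × 2520 / (20.6 × 6760) = 357.0 m³/d.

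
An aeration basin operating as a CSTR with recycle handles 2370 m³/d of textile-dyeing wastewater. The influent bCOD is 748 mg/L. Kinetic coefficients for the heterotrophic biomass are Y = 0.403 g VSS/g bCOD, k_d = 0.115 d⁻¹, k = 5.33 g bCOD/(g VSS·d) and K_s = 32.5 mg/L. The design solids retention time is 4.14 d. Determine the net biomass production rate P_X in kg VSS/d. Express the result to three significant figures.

P_X ≈ 480 kg VSS/d

Effluent substrate depends only on kinetics and SRT: S = K_s(1 + k_d θ_c) / [θ_c(Yk − k_d) − 1] = 32.5 × (1 + 0.115 × 4.14) / [4.14 × (0.403 × 5.33 − 0.115) − 1] = 47.97 / 7.417 = 6.468 mg/L.
Observed yield with endogenous decay: Y_obs = Y / (1 + k_d·θ_c) = 0.403 / (1 + 0.115 × 4.14) = 0.403 / 1.476 = 0.2730 g VSS/g bCOD.
ΔS = 748 − 6.47 = 741.5 mg/L, so the substrate removal rate is 2370 × 741.5/1000 = 1757 kg bCOD/d.
Biomass produced: P_X = Y_obs·Q·ΔS = 0.2730 × 1757 ≈ 479.8 kg VSS/d.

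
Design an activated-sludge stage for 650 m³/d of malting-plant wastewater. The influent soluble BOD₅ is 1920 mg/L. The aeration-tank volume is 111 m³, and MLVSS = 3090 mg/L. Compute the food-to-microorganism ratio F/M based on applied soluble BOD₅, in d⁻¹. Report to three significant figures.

Food-to-microorganism ratio F/M = Q S₀ / (V X) = 650 × 1920 / (111.0 × 3090) = 3.639 d⁻¹.

F/M ≈ 3.64 d⁻¹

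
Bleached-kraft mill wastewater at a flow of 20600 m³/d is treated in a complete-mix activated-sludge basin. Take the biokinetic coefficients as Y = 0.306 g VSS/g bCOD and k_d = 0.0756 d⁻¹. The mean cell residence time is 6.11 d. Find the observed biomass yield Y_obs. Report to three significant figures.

Observed yield with endogenous decay: Y_obs = Y / (1 + k_d·θ_c) = 0.306 / (1 + 0.0756 × 6.11) = 0.306 / 1.462 = 0.2093 g VSS/g bCOD.

Y_obs ≈ 0.209 g VSS/g bCOD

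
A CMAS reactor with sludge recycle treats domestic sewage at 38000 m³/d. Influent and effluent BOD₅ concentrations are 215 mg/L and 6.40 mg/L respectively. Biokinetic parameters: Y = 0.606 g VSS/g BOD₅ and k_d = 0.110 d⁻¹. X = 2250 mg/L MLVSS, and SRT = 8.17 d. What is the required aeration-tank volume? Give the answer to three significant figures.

V ≈ 9190 m³

Steady-state biomass mass balance: V·X·(1 + k_d·θ_c) = Y·Q·(S₀ − S)·θ_c, so V = 0.606 × 38000 × (215 − 6.40) × 8.17 / [2250 × (1 + 0.110 × 8.17)] = 3.92×10^7 / 4272 = 9187 m³.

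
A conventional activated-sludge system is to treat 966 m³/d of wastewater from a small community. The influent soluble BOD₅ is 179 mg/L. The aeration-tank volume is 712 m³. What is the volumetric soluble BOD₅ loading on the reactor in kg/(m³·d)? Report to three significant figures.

Applied soluble BOD₅ load per unit volume = Q·S₀/V = (966 × 179/1000)/712.0 = 0.2429 kg soluble BOD₅·m⁻³·d⁻¹.

L_v ≈ 0.243 kg soluble BOD₅/(m³·d)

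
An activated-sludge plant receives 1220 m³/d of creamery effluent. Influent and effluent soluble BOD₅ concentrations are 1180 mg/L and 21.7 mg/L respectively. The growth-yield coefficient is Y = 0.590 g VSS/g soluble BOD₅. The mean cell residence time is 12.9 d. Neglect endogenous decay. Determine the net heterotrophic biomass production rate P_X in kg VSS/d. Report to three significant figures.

No decay correction is needed, so Y_obs = Y = 0.590.
ΔS = 1180 − 21.7 = 1158 mg/L, so the substrate removal rate is 1220 × 1158/1000 = 1413 kg soluble BOD₅/d.
Biomass produced: P_X = Y_obs·Q·ΔS = 0.5900 × 1413 ≈ 833.7 kg VSS/d.

P_X ≈ 834 kg VSS/d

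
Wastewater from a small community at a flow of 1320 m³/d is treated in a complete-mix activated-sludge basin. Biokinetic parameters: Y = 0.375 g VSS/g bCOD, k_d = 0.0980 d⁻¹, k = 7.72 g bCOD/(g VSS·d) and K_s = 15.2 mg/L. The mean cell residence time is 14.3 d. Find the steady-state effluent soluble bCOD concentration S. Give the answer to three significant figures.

From the Monod/SRT balance for a CMAS, S = K_s·(1+k_d θ_c)/[θ_c·(Y k − k_d) − 1] = 15.2 × (1 + 0.0980 × 14.3) / [14.3 × (0.375 × 7.72 − 0.0980) − 1] = 36.50 / 39.00 = 0.9360 mg/L.

S ≈ 0.936 mg/L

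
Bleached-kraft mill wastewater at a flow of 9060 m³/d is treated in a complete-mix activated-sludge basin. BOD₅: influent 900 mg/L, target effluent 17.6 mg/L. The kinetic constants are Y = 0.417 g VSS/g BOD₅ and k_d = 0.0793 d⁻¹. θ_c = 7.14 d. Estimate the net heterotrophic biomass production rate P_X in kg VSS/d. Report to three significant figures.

P_X ≈ 2130 kg VSS/d

The observed yield is Y_obs = Y/(1 + k_d·θ_c) = 0.417 / (1 + 0.0793 × 7.14) = 0.417 / 1.566 = 0.2662 g VSS per g BOD₅ removed.
Q·(S₀ − S) = 9060 × (900 − 17.6) × 10⁻³ = 7995 kg/d removed.
Net biomass production P_X = Y_obs × Q·(S₀ − S) = 0.2662 × 7995 = 2129 kg VSS/d.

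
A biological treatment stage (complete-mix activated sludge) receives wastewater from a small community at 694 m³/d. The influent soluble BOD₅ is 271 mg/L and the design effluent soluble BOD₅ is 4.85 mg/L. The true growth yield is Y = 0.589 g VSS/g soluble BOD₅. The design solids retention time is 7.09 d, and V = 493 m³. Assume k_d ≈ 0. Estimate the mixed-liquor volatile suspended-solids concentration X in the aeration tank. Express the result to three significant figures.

From V·X = Y·Q·(S₀ − S)·θ_c (decay neglected): X = 0.589 × 694 × (271 − 4.85) × 7.09 / 493 = 1565 mg/L.

X ≈ 1560 mg/L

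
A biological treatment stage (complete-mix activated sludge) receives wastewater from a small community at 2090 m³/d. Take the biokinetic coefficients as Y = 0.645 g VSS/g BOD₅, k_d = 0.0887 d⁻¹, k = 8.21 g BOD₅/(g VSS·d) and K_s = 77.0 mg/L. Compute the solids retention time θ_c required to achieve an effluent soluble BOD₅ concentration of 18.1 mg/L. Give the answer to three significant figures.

θ_c ≈ 1.09 d

At the target effluent, Y k S/(K_s+S) = 0.645×8.21×18.1/95.10 = 1.008 d⁻¹.
θ_c = 1/(μ − k_d) = 1/(1.008 − 0.0887) = 1/0.9192 = 1.088 d.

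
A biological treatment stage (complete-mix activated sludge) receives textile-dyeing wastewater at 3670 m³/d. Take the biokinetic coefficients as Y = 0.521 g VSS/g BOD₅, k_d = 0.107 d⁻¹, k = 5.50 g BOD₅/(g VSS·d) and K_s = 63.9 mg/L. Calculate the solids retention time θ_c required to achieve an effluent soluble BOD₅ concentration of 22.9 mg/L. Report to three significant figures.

Specific growth rate at S = 22.9 mg/L: μ = YkS/(K_s+S) = 0.521·5.50·22.9/(63.9+22.9) = 0.7560 d⁻¹.
1/θ_c = 0.7560 − 0.107 = 0.6490 d⁻¹, so θ_c = 1.541 d.

θ_c ≈ 1.54 d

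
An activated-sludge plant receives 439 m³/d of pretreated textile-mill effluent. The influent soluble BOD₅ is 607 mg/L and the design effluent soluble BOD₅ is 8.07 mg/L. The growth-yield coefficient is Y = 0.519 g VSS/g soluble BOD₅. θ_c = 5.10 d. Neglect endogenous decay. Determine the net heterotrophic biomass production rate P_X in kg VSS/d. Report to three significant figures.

With endogenous decay neglected, the observed yield equals the true yield: Y_obs = Y = 0.519 g VSS/g soluble BOD₅.
Mass of soluble BOD₅ removed per day: Q(S₀ − S) = 439 × 598.9 g/m³ = 262.9 kg/d.
Biomass produced: P_X = Y_obs·Q·ΔS = 0.5190 × 262.9 ≈ 136.5 kg VSS/d.

P_X ≈ 136 kg VSS/d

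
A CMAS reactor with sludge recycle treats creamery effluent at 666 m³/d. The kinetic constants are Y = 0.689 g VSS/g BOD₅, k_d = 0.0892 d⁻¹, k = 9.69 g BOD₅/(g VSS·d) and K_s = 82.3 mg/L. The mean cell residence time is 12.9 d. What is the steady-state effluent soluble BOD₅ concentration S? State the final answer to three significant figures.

S ≈ 2.11 mg/L

For a completely mixed reactor with recycle the Lawrence–McCarty relation gives S = K_s·(1 + k_d·θ_c) / [θ_c·(Y·k − k_d) − 1] = 82.3 × (1 + 0.0892 × 12.9) / [12.9 × (0.689 × 9.69 − 0.0892) − 1] = 177.0 / 83.98 = 2.108 mg/L.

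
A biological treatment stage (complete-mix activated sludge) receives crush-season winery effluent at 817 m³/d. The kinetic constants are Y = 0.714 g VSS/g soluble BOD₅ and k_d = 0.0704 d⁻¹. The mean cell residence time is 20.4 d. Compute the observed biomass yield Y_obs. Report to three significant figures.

Y_obs ≈ 0.293 g VSS/g soluble BOD₅

The observed yield is Y_obs = Y/(1 + k_d·θ_c) = 0.714 / (1 + 0.0704 × 20.4) = 0.714 / 2.436 = 0.2931 g VSS per g soluble BOD₅ removed.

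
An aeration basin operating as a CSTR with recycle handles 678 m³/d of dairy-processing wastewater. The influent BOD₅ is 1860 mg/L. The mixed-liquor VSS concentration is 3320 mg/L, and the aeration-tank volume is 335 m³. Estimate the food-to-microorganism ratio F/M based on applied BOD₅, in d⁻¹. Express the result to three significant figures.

F/M ≈ 1.13 d⁻¹

F/M = Q·S₀ / (V·X) = 678 × 1860 / (335.0 × 3320) = 1.134 g BOD₅·(g VSS·d)⁻¹.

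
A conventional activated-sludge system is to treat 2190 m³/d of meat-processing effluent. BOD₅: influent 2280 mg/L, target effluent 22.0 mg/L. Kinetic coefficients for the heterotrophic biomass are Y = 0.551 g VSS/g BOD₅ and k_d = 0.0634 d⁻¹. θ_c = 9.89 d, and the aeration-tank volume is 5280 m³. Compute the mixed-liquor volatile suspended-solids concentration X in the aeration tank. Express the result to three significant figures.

Solving the biomass balance for X: X = Y Q (S₀−S) θ_c / [V (1+k_d θ_c)] = 0.551 × 2190 × (2280 − 22.0) × 9.89 / [5280 × (1 + 0.0634 × 9.89)] = 3137 mg/L.

X ≈ 3140 mg/L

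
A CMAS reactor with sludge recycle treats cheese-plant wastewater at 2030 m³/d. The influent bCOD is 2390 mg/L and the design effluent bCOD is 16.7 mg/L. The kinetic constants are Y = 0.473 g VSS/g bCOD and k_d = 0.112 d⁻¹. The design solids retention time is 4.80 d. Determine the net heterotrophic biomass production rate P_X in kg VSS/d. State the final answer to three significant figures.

P_X ≈ 1480 kg VSS/d

Y_obs = Y / (1 + k_d θ_c) = 0.473 / (1 + 0.112 × 4.80) = 0.473 / 1.538 = 0.3076.
ΔS = 2390 − 16.7 = 2373 mg/L, so the substrate removal rate is 2030 × 2373/1000 = 4818 kg bCOD/d.
P_X = Y_obs · Q(S₀ − S) = 0.3076 × 4818 = 1482 kg VSS/d.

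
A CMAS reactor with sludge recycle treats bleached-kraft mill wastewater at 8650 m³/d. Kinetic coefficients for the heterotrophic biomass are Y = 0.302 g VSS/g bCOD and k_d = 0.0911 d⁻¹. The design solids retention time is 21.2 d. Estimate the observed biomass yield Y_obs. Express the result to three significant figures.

Y_obs ≈ 0.103 g VSS/g bCOD

Observed yield with endogenous decay: Y_obs = Y / (1 + k_d·θ_c) = 0.302 / (1 + 0.0911 × 21.2) = 0.302 / 2.931 = 0.1030 g VSS/g bCOD.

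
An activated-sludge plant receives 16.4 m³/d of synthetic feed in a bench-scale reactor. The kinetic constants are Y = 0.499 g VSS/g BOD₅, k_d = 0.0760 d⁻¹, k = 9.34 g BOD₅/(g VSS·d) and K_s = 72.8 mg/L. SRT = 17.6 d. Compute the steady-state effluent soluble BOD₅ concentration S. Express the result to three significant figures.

S ≈ 2.14 mg/L

From the Monod/SRT balance for a CMAS, S = K_s·(1+k_d θ_c)/[θ_c·(Y k − k_d) − 1] = 72.8 × (1 + 0.0760 × 17.6) / [17.6 × (0.499 × 9.34 − 0.0760) − 1] = 170.2 / 79.69 = 2.135 mg/L.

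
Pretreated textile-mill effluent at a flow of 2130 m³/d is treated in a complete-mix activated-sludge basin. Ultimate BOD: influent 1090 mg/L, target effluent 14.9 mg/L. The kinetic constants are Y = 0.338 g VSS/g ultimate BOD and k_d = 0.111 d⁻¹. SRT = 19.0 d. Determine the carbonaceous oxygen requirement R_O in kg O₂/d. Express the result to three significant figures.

R_O ≈ 1940 kg O₂/d

The observed yield is Y_obs = Y/(1 + k_d·θ_c) = 0.338 / (1 + 0.111 × 19.0) = 0.338 / 3.109 = 0.1087 g VSS per g ultimate BOD removed.
ΔS = 1090 − 14.9 = 1075 mg/L, so the substrate removal rate is 2130 × 1075/1000 = 2290 kg ultimate BOD/d.
Biomass synthesised: P_X = Y_obs × 2290 = 249.0 kg VSS/d.
R_O = Q·ΔS − 1.42 P_X = 2290 − 353.5 = 1936 kg O₂/d.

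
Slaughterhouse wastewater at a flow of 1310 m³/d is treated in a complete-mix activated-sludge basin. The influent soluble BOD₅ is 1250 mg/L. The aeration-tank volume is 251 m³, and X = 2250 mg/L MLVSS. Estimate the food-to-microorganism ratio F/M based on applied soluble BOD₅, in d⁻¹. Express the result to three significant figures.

F/M ≈ 2.90 d⁻¹

F/M = applied load / biomass = Q·S₀/(V·X) = 1310 × 1250 / (251.0 × 2250) = 2.900 d⁻¹.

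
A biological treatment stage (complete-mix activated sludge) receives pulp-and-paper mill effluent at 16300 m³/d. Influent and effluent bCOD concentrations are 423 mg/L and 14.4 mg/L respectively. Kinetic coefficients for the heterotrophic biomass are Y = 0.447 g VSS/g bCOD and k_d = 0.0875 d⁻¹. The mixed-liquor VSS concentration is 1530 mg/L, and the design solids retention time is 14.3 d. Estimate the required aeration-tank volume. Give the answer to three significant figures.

From the SRT design equation V = Y Q (S₀−S) θ_c / [X (1 + k_d θ_c)] = 0.447 × 16300 × (423 − 14.4) × 14.3 / [1530 × (1 + 0.0875 × 14.3)] = 4.26×10^7 / 3444 = 12360 m³.

V ≈ 12400 m³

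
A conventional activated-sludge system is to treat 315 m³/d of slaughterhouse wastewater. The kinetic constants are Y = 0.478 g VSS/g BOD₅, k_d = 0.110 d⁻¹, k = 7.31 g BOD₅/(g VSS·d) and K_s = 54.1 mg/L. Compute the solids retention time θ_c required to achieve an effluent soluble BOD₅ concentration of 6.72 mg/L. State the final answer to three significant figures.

θ_c ≈ 3.62 d

From 1/θ_c = Y·k·S/(K_s + S) − k_d: Y·k·S/(K_s+S) = 0.478 × 7.31 × 6.72 / (54.1 + 6.72) = 0.3861 d⁻¹.
1/θ_c = 0.3861 − 0.110 = 0.2761 d⁻¹, so θ_c = 3.622 d.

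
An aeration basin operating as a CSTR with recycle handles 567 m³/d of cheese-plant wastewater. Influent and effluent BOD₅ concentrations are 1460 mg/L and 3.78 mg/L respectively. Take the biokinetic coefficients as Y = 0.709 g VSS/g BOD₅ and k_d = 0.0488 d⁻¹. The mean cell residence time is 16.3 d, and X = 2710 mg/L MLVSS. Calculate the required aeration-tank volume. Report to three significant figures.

V ≈ 1960 m³

From the SRT design equation V = Y Q (S₀−S) θ_c / [X (1 + k_d θ_c)] = 0.709 × 567 × (1460 − 3.78) × 16.3 / [2710 × (1 + 0.0488 × 16.3)] = 9.54×10^6 / 4866 = 1961 m³.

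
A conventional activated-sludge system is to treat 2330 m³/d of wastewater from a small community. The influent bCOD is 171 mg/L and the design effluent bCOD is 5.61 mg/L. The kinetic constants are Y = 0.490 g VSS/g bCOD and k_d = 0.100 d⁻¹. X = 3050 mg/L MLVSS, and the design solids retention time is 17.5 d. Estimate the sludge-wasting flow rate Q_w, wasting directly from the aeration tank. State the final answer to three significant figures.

Q_w ≈ 22.5 m³/d

From the SRT design equation V = Y Q (S₀−S) θ_c / [X (1 + k_d θ_c)] = 0.490 × 2330 × (171 − 5.61) × 17.5 / [3050 × (1 + 0.100 × 17.5)] = 3.3×10^6 / 8388 = 394.0 m³.
With mixed-liquor wasting, θ_c = V/Q_w, so Q_w = V/θ_c = 394.0/17.5 = 22.51 m³/d.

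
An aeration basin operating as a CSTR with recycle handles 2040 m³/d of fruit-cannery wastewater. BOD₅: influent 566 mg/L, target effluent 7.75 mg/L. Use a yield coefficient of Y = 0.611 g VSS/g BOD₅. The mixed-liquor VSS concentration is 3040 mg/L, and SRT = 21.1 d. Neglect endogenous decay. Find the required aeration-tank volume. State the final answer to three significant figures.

Biomass mass balance (decay neglected): V·X = Y·Q·(S₀ − S)·θ_c, so V = 0.611 × 2040 × (566 − 7.75) × 21.1 / 3040 = 4830 m³.

V ≈ 4830 m³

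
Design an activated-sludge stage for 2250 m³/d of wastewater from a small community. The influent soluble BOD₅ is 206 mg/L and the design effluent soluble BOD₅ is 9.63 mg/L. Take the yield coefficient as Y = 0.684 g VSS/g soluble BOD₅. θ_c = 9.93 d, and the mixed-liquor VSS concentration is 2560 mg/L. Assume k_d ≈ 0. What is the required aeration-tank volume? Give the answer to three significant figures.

V ≈ 1170 m³

With k_d = 0 the design equation reduces to V = Y Q (S₀−S) θ_c / X = 0.684 × 2250 × (206 − 9.63) × 9.93 / 2560 = 1172 m³.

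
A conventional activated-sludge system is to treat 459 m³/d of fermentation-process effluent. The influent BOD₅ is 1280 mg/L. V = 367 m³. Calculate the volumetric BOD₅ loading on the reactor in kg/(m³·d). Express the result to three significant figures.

L_v ≈ 1.60 kg BOD₅/(m³·d)

Volumetric loading L_v = Q·S₀ / V = 459 × 1280 g/m³ / 367.0 m³ = 1601 g/(m³·d) = 1.601 kg BOD₅/(m³·d).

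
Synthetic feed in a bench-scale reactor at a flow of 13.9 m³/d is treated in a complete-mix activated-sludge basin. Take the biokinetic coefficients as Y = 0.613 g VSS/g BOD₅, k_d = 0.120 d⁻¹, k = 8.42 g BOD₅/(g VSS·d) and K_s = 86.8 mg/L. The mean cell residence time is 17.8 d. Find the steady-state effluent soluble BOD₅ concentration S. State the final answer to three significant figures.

From the Monod/SRT balance for a CMAS, S = K_s·(1+k_d θ_c)/[θ_c·(Y k − k_d) − 1] = 86.8 × (1 + 0.120 × 17.8) / [17.8 × (0.613 × 8.42 − 0.120) − 1] = 272.2 / 88.74 = 3.068 mg/L.

S ≈ 3.07 mg/L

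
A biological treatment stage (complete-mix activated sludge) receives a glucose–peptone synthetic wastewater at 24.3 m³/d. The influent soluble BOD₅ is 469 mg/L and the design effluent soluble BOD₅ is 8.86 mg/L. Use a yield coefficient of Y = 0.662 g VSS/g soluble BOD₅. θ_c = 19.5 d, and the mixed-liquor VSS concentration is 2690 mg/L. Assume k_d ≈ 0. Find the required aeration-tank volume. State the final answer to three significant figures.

V·X = Y·Q·ΔS·θ_c gives V = 0.662 × 24.3 × (469 − 8.86) × 19.5 / 2690 = 53.66 m³.

V ≈ 53.7 m³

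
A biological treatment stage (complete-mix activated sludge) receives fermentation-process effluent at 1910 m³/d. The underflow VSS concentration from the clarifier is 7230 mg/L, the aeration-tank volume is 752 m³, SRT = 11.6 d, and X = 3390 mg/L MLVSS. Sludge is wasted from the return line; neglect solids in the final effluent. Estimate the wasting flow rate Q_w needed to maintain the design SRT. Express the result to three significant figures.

Q_w = (V·X)/(θ_c X_r) = 752.0 × 3390 / (11.6 × 7230) = 30.40 m³/d.

Q_w ≈ 30.4 m³/d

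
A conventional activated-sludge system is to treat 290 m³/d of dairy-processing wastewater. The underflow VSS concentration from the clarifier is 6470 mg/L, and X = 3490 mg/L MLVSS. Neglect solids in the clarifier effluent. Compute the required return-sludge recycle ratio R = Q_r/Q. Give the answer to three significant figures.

R ≈ 1.17

Solids balance on the clarifier gives (1+R)X = R·X_r, so R = X/(X_r − X) = 3490 / (6470 − 3490) = 1.171.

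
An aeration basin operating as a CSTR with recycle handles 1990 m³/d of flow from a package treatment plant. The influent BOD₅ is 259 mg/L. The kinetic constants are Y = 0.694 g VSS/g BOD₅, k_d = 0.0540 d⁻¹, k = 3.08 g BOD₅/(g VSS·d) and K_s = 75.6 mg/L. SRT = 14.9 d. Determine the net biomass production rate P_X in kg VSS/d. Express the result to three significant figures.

P_X ≈ 195 kg VSS/d

Effluent substrate depends only on kinetics and SRT: S = K_s(1 + k_d θ_c) / [θ_c(Yk − k_d) − 1] = 75.6 × (1 + 0.0540 × 14.9) / [14.9 × (0.694 × 3.08 − 0.0540) − 1] = 136.4 / 30.04 = 4.541 mg/L.
Y_obs = Y / (1 + k_d θ_c) = 0.694 / (1 + 0.0540 × 14.9) = 0.694 / 1.805 = 0.3846.
ΔS = 259 − 4.54 = 254.5 mg/L, so the substrate removal rate is 1990 × 254.5/1000 = 506.4 kg BOD₅/d.
Biomass produced: P_X = Y_obs·Q·ΔS = 0.3846 × 506.4 ≈ 194.7 kg VSS/d.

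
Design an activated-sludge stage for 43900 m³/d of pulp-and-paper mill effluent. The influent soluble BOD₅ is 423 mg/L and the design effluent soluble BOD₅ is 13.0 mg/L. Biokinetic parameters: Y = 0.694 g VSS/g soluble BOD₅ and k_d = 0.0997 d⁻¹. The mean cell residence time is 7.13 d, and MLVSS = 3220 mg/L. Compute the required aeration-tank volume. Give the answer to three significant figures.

V ≈ 16200 m³

Steady-state biomass mass balance: V·X·(1 + k_d·θ_c) = Y·Q·(S₀ − S)·θ_c, so V = 0.694 × 43900 × (423 − 13.0) × 7.13 / [3220 × (1 + 0.0997 × 7.13)] = 8.91×10^7 / 5509 = 16167 m³.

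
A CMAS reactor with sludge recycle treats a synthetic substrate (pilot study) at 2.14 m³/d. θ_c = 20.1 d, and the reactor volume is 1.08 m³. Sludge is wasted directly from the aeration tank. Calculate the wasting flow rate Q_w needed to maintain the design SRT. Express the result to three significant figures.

For wasting at MLVSS concentration, Q_w = V/θ_c = 1.080/20.1 = 0.05373 m³/d.

Q_w ≈ 0.0537 m³/d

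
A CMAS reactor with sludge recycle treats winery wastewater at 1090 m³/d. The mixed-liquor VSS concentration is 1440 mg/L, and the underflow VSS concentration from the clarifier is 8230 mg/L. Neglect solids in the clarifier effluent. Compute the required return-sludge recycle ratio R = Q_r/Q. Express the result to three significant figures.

Solids balance on the clarifier gives (1+R)X = R·X_r, so R = X/(X_r − X) = 1440 / (8230 − 1440) = 0.2121.

R ≈ 0.212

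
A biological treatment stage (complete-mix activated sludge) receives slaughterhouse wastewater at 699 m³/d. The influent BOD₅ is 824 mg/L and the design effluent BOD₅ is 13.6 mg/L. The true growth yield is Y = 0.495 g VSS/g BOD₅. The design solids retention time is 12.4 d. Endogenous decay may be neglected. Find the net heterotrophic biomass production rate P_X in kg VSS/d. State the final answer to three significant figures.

P_X ≈ 280 kg VSS/d

No decay correction is needed, so Y_obs = Y = 0.495.
ΔS = 824 − 13.6 = 810.4 mg/L, so the substrate removal rate is 699 × 810.4/1000 = 566.5 kg BOD₅/d.
Net biomass production P_X = Y_obs × Q·(S₀ − S) = 0.4950 × 566.5 = 280.4 kg VSS/d.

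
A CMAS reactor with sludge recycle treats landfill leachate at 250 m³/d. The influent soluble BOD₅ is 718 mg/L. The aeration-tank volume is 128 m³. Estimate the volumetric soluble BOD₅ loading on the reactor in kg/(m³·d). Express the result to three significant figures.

L_v ≈ 1.40 kg soluble BOD₅/(m³·d)

Volumetric loading L_v = Q·S₀ / V = 250 × 718 g/m³ / 128.0 m³ = 1402 g/(m³·d) = 1.402 kg soluble BOD₅/(m³·d).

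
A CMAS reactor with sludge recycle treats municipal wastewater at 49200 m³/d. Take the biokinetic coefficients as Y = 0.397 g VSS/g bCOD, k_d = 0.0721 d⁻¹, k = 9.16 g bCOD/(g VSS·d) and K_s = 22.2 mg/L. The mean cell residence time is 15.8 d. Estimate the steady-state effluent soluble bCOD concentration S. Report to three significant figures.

S ≈ 0.858 mg/L

From the Monod/SRT balance for a CMAS, S = K_s·(1+k_d θ_c)/[θ_c·(Y k − k_d) − 1] = 22.2 × (1 + 0.0721 × 15.8) / [15.8 × (0.397 × 9.16 − 0.0721) − 1] = 47.49 / 55.32 = 0.8585 mg/L.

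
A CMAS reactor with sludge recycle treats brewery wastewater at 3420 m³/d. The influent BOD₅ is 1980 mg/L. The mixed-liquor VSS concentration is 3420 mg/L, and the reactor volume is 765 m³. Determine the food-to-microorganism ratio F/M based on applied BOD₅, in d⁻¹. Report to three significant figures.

F/M ≈ 2.59 d⁻¹

F/M = Q·S₀ / (V·X) = 3420 × 1980 / (765.0 × 3420) = 2.588 g BOD₅·(g VSS·d)⁻¹.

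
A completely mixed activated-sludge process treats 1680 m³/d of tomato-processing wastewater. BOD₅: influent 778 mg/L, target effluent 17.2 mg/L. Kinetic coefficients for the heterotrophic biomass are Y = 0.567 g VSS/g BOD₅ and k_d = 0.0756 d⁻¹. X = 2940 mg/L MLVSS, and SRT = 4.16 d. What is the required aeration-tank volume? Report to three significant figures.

V ≈ 780 m³

From the SRT design equation V = Y Q (S₀−S) θ_c / [X (1 + k_d θ_c)] = 0.567 × 1680 × (778 − 17.2) × 4.16 / [2940 × (1 + 0.0756 × 4.16)] = 3.01×10^6 / 3865 = 780.1 m³.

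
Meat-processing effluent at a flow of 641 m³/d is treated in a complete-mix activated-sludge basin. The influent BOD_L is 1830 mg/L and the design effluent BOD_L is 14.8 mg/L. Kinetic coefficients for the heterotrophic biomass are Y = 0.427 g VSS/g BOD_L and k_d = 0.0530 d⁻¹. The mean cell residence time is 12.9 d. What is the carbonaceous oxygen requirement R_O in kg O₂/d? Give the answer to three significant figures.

The observed yield is Y_obs = Y/(1 + k_d·θ_c) = 0.427 / (1 + 0.0530 × 12.9) = 0.427 / 1.684 = 0.2536 g VSS per g BOD_L removed.
ΔS = 1830 − 14.8 = 1815 mg/L, so the substrate removal rate is 641 × 1815/1000 = 1164 kg BOD_L/d.
P_X = Y_obs·Q·(S₀ − S) = 0.2536 × 1164 = 295.1 kg VSS/d.
R_O = Q·ΔS − 1.42 P_X = 1164 − 419.0 = 744.5 kg O₂/d.

R_O ≈ 745 kg O₂/d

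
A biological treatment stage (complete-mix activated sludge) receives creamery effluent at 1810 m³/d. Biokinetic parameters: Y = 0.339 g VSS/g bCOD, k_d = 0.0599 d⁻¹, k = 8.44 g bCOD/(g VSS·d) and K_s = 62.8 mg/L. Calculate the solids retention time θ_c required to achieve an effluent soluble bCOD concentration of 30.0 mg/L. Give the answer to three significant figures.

From 1/θ_c = Y·k·S/(K_s + S) − k_d: Y·k·S/(K_s+S) = 0.339 × 8.44 × 30.0 / (62.8 + 30.0) = 0.9249 d⁻¹.
1/θ_c = 0.9249 − 0.0599 = 0.8650 d⁻¹, so θ_c = 1.156 d.

θ_c ≈ 1.16 d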